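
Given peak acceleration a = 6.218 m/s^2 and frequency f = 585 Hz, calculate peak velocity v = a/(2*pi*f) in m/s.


omega = 2*pi*f = 2*pi*585 = 3675.66 rad/s
v = a / omega = 6.218 / 3675.66 = 0.0016917 m/s


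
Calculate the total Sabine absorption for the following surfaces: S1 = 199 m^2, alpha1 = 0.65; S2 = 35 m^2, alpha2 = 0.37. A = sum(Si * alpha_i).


199 * 0.65 = 129.35
35 * 0.37 = 12.95
A_total = 129.35 + 12.95 = 142.3 m^2


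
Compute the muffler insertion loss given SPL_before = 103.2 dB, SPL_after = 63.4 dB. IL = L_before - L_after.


Insertion loss = SPL without muffler - SPL with muffler
IL = 103.2 - 63.4 = 39.8 dB


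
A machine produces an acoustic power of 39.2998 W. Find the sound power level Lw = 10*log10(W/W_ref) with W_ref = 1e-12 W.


W / W_ref = 39.2998 / 1e-12 = 3.92998e+13
Lw = 10 * log10(3.92998e+13) = 135.94 dB


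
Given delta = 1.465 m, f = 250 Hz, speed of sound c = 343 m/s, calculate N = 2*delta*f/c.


N = 2*delta*f/c = 2*delta/lambda, where lambda = c/f
lambda = 343 / 250 = 1.372 m
N = 2 * 1.465 / 1.372 = 2.1356


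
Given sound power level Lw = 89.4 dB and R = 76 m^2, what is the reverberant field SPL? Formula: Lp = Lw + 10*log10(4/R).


4/R = 4/76 = 0.0526316
Lp = 89.4 + 10*log10(0.0526316) = 76.612 dB


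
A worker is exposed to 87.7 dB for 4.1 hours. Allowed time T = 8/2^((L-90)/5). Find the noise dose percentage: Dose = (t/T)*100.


T_allowed = 8 / 2^((87.7 - 90)/5) = 11.0043 hr
Dose = 4.1 / 11.0043 * 100 = 37.258 %


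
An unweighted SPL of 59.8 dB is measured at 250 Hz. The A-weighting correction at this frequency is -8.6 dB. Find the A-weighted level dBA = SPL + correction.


A-weighting table: 250 Hz -> -8.6 dB correction
SPL_A = SPL + correction = 59.8 + (-8.6) = 51.2 dBA


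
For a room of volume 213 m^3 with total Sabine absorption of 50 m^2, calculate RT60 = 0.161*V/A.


RT60 = 0.161 * 213 / 50 = 0.68586 s


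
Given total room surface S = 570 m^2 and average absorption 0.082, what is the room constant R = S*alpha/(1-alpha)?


R = 570 * 0.082 / (1 - 0.082) = 50.915 m^2


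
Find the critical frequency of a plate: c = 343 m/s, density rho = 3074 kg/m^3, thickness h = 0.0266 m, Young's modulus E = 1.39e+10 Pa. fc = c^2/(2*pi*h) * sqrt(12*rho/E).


12*rho/E = 12*3074/1.39e+10 = 2.65381e-06
sqrt(12*rho/E) = sqrt(2.65381e-06) = 0.00162905
c^2/(2*pi*h) = 343^2/(2*pi*0.0266) = 703926
fc = 703926 * 0.00162905 = 1146.7 Hz


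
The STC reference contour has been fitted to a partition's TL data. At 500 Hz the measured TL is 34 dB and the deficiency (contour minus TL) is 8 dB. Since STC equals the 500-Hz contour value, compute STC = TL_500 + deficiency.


By ASTM E413, STC = value of the fitted reference contour at 500 Hz.
Contour value at 500 Hz = TL_500 + deficiency = 34 + 8 = 42
STC = 42


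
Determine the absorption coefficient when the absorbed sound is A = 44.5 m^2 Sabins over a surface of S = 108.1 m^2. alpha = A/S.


Absorption coefficient = absorbed power / incident power
alpha = A / S = 44.5 / 108.1 = 0.41166


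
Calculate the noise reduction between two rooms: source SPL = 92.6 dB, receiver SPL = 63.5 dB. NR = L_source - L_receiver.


NR = L_source - L_receiver (difference between source and receiving room levels)
NR = 92.6 - 63.5 = 29.1 dB


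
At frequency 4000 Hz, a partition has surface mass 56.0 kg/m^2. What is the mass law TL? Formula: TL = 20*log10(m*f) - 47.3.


m * f = 56.0 * 4000 = 224000
20*log10(224000) = 107.005 dB
TL = 107.005 - 47.3 = 59.705 dB


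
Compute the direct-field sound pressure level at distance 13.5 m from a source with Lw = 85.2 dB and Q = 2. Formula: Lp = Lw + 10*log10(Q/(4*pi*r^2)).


4*pi*r^2 = 4*pi*13.5^2 = 2290.22 m^2
Q / (4*pi*r^2) = 2 / 2290.22 = 0.000873279
Lp = 85.2 + 10*log10(0.000873279) = 54.612 dB


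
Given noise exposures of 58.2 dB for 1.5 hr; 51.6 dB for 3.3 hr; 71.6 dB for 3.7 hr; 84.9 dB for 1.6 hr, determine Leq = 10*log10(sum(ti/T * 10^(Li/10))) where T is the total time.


T_total = 1.5 + 3.3 + 3.7 + 1.6 = 10.1 hr
(1.5/10.1) * 10^(58.2/10) = 98122.8
(3.3/10.1) * 10^(51.6/10) = 47227.2
(3.7/10.1) * 10^(71.6/10) = 5.29518e+06
(1.6/10.1) * 10^(84.9/10) = 4.89552e+07
Sum = 98122.8 + 47227.2 + 5.29518e+06 + 4.89552e+07 = 5.43957e+07
Leq = 10*log10(5.43957e+07) = 77.356 dB


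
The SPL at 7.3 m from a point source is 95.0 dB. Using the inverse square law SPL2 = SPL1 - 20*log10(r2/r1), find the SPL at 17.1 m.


r2/r1 = 17.1/7.3 = 2.34247
Correction = 20*log10(2.34247) = 7.39348 dB
SPL2 = 95.0 - 7.39348 = 87.607 dB


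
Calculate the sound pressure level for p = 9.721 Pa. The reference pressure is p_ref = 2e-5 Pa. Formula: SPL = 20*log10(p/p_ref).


p / p_ref = 9.721 / 2e-5 = 486050
SPL = 20 * log10(486050) = 113.73 dB


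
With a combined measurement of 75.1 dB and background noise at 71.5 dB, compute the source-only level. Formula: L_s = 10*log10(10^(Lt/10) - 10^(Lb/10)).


10^(75.1/10) = 3.23594e+07
10^(71.5/10) = 1.41254e+07
Difference = 3.23594e+07 - 1.41254e+07 = 1.8234e+07
L_source = 10*log10(1.8234e+07) = 72.609 dB


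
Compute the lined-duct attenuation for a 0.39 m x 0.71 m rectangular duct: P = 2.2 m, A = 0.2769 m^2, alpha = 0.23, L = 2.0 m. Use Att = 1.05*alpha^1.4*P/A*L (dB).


alpha^1.4 = 0.23^1.4 = 0.127767
Attenuation rate = 1.05 * alpha^1.4 * P / A
= 1.05 * 0.127767 * 2.2 / 0.2769 = 1.06588 dB/m
Total Att = 1.06588 * 2.0 = 2.1318 dB


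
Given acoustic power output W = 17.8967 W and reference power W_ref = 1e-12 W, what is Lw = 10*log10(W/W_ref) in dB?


W / W_ref = 17.8967 / 1e-12 = 1.78967e+13
Lw = 10 * log10(1.78967e+13) = 132.53 dB


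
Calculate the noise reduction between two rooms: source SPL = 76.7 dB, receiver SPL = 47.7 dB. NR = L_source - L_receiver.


NR = L_source - L_receiver (difference between source and receiving room levels)
NR = 76.7 - 47.7 = 29 dB


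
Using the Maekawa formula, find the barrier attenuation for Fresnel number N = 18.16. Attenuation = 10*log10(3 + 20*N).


3 + 20*N = 3 + 20*18.16 = 366.2
Att = 10*log10(366.2) = 25.637 dB


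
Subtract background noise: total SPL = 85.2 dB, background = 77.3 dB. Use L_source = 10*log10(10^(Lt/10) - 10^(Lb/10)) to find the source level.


10^(85.2/10) = 3.31131e+08
10^(77.3/10) = 5.37032e+07
Difference = 3.31131e+08 - 5.37032e+07 = 2.77428e+08
L_source = 10*log10(2.77428e+08) = 84.432 dB


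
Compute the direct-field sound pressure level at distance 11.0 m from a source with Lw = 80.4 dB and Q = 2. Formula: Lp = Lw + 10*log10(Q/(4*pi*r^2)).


4*pi*r^2 = 4*pi*11.0^2 = 1520.53 m^2
Q / (4*pi*r^2) = 2 / 1520.53 = 0.00131533
Lp = 80.4 + 10*log10(0.00131533) = 51.59 dB


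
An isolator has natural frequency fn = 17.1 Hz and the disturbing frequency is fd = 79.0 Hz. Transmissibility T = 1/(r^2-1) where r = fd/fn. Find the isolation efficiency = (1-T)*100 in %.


r = 79.0 / 17.1 = 4.61988
r^2 - 1 = 4.61988^2 - 1 = 20.3433
T = 1/20.3433 = 0.0491562
Efficiency = (1 - 0.0491562)*100 = 95.084 %


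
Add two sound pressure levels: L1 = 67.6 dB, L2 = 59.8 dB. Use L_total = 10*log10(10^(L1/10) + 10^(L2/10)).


10^(67.6/10) = 5.7544e+06
10^(59.8/10) = 954993
Sum = 5.7544e+06 + 954993 = 6.70939e+06
L_total = 10*log10(6.70939e+06) = 68.267 dB


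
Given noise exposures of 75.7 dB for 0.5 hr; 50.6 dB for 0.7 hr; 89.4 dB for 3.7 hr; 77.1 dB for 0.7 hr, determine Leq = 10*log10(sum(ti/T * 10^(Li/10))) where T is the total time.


T_total = 0.5 + 0.7 + 3.7 + 0.7 = 5.6 hr
(0.5/5.6) * 10^(75.7/10) = 3.31728e+06
(0.7/5.6) * 10^(50.6/10) = 14351.9
(3.7/5.6) * 10^(89.4/10) = 5.75458e+08
(0.7/5.6) * 10^(77.1/10) = 6.41077e+06
Sum = 3.31728e+06 + 14351.9 + 5.75458e+08 + 6.41077e+06 = 5.852e+08
Leq = 10*log10(5.852e+08) = 87.673 dB


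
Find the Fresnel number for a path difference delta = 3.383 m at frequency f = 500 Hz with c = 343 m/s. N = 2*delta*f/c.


N = 2*delta*f/c = 2*delta/lambda, where lambda = c/f
lambda = 343 / 500 = 0.686 m
N = 2 * 3.383 / 0.686 = 9.863


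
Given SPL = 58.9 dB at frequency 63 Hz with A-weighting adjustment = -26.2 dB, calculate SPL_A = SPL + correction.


A-weighting table: 63 Hz -> -26.2 dB correction
SPL_A = SPL + correction = 58.9 + (-26.2) = 32.7 dBA


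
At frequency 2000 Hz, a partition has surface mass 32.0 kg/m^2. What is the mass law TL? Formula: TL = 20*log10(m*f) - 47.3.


m * f = 32.0 * 2000 = 64000
20*log10(64000) = 96.1236 dB
TL = 96.1236 - 47.3 = 48.824 dB


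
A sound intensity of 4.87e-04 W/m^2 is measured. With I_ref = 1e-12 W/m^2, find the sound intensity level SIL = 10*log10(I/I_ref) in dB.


I / I_ref = 4.87e-04 / 1e-12 = 4.87e+08
SIL = 10 * log10(4.87e+08) = 86.875 dB


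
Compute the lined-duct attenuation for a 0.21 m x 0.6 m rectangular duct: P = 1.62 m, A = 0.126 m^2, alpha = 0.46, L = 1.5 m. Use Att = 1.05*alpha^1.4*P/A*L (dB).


alpha^1.4 = 0.46^1.4 = 0.337179
Attenuation rate = 1.05 * alpha^1.4 * P / A
= 1.05 * 0.337179 * 1.62 / 0.126 = 4.55192 dB/m
Total Att = 4.55192 * 1.5 = 6.8279 dB


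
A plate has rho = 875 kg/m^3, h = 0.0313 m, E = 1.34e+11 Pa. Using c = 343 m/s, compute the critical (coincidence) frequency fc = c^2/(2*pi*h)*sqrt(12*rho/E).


12*rho/E = 12*875/1.34e+11 = 7.83582e-08
sqrt(12*rho/E) = sqrt(7.83582e-08) = 0.000279925
c^2/(2*pi*h) = 343^2/(2*pi*0.0313) = 598224
fc = 598224 * 0.000279925 = 167.46 Hz


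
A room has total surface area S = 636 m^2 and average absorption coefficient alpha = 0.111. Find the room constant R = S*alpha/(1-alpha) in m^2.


R = 636 * 0.111 / (1 - 0.111) = 79.411 m^2


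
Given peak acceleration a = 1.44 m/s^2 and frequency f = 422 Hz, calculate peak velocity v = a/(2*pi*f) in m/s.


omega = 2*pi*f = 2*pi*422 = 2651.5 rad/s
v = a / omega = 1.44 / 2651.5 = 0.00054309 m/s


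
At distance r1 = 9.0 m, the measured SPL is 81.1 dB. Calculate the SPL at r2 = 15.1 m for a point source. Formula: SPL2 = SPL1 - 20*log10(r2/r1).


r2/r1 = 15.1/9.0 = 1.67778
Correction = 20*log10(1.67778) = 4.4947 dB
SPL2 = 81.1 - 4.4947 = 76.605 dB


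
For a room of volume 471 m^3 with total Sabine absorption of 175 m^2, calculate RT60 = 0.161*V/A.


RT60 = 0.161 * 471 / 175 = 0.43332 s


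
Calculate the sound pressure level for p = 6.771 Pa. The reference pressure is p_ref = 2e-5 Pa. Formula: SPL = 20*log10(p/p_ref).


p / p_ref = 6.771 / 2e-5 = 338550
SPL = 20 * log10(338550) = 110.59 dB


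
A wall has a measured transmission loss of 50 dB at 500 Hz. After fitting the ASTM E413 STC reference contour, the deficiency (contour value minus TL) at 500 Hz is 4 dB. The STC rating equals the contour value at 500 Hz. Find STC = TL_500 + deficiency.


By ASTM E413, STC = value of the fitted reference contour at 500 Hz.
Contour value at 500 Hz = TL_500 + deficiency = 50 + 4 = 54
STC = 54


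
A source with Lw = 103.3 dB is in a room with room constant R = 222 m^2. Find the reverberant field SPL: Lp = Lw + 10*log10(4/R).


4/R = 4/222 = 0.018018
Lp = 103.3 + 10*log10(0.018018) = 85.857 dB


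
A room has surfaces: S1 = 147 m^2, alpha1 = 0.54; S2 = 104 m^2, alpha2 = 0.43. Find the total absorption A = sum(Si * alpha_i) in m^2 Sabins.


147 * 0.54 = 79.38
104 * 0.43 = 44.72
A_total = 79.38 + 44.72 = 124.1 m^2


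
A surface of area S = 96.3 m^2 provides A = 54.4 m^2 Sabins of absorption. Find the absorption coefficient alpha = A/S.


Absorption coefficient = absorbed power / incident power
alpha = A / S = 54.4 / 96.3 = 0.5649


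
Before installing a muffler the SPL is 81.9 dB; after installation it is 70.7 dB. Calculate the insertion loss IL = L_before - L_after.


Insertion loss = SPL without muffler - SPL with muffler
IL = 81.9 - 70.7 = 11.2 dB


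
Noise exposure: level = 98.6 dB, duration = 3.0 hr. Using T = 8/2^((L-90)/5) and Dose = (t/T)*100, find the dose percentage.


T_allowed = 8 / 2^((98.6 - 90)/5) = 2.42839 hr
Dose = 3.0 / 2.42839 * 100 = 123.54 %


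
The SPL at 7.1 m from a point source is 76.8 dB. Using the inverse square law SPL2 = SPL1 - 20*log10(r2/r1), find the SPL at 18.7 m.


r2/r1 = 18.7/7.1 = 2.6338
Correction = 20*log10(2.6338) = 8.41166 dB
SPL2 = 76.8 - 8.41166 = 68.388 dB


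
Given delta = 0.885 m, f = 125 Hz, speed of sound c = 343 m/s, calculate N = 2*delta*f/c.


N = 2*delta*f/c = 2*delta/lambda, where lambda = c/f
lambda = 343 / 125 = 2.744 m
N = 2 * 0.885 / 2.744 = 0.64504


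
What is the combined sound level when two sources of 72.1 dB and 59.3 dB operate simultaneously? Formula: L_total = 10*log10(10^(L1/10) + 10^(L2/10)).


10^(72.1/10) = 1.62181e+07
10^(59.3/10) = 851138
Sum = 1.62181e+07 + 851138 = 1.70692e+07
L_total = 10*log10(1.70692e+07) = 72.322 dB


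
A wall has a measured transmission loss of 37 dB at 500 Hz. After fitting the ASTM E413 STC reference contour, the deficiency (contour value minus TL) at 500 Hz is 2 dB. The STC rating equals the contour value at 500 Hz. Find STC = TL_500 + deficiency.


By ASTM E413, STC = value of the fitted reference contour at 500 Hz.
Contour value at 500 Hz = TL_500 + deficiency = 37 + 2 = 39
STC = 39


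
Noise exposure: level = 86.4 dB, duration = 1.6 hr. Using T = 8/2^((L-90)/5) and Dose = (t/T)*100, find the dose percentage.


T_allowed = 8 / 2^((86.4 - 90)/5) = 13.1775 hr
Dose = 1.6 / 13.1775 * 100 = 12.142 %


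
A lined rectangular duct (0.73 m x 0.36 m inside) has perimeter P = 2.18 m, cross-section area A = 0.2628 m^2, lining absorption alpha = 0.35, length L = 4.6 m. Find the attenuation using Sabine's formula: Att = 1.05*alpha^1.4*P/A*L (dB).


alpha^1.4 = 0.35^1.4 = 0.229983
Attenuation rate = 1.05 * alpha^1.4 * P / A
= 1.05 * 0.229983 * 2.18 / 0.2628 = 2.00316 dB/m
Total Att = 2.00316 * 4.6 = 9.2145 dB


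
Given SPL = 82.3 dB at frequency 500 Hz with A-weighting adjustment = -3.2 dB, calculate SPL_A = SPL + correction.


A-weighting table: 500 Hz -> -3.2 dB correction
SPL_A = SPL + correction = 82.3 + (-3.2) = 79.1 dBA


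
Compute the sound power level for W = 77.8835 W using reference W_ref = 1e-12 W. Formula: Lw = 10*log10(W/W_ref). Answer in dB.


W / W_ref = 77.8835 / 1e-12 = 7.78835e+13
Lw = 10 * log10(7.78835e+13) = 138.91 dB


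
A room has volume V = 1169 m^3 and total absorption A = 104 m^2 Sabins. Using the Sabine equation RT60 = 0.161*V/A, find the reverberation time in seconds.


RT60 = 0.161 * 1169 / 104 = 1.8097 s


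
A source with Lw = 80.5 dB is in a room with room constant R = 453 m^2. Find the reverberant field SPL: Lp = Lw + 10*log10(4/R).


4/R = 4/453 = 0.00883002
Lp = 80.5 + 10*log10(0.00883002) = 59.96 dB


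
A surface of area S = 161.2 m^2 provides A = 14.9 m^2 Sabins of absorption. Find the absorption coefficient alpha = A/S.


Absorption coefficient = absorbed power / incident power
alpha = A / S = 14.9 / 161.2 = 0.092432


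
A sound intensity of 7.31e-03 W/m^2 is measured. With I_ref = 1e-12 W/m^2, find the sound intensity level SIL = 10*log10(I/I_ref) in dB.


I / I_ref = 7.31e-03 / 1e-12 = 7.31e+09
SIL = 10 * log10(7.31e+09) = 98.639 dB


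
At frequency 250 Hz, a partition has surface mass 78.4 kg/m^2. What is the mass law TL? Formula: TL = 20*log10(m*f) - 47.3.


m * f = 78.4 * 250 = 19600
20*log10(19600) = 85.8451 dB
TL = 85.8451 - 47.3 = 38.545 dB


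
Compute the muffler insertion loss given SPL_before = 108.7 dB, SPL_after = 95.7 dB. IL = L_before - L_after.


Insertion loss = SPL without muffler - SPL with muffler
IL = 108.7 - 95.7 = 13 dB


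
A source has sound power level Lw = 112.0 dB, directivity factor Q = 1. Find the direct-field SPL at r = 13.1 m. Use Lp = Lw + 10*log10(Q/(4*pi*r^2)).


4*pi*r^2 = 4*pi*13.1^2 = 2156.51 m^2
Q / (4*pi*r^2) = 1 / 2156.51 = 0.000463712
Lp = 112.0 + 10*log10(0.000463712) = 78.662 dB


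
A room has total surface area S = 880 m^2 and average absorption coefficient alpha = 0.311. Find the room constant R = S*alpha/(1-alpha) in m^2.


R = 880 * 0.311 / (1 - 0.311) = 397.21 m^2


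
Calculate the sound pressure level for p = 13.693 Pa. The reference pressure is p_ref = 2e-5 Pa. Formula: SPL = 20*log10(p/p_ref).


p / p_ref = 13.693 / 2e-5 = 684650
SPL = 20 * log10(684650) = 116.71 dB


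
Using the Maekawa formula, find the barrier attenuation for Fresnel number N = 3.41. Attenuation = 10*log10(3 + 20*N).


3 + 20*N = 3 + 20*3.41 = 71.2
Att = 10*log10(71.2) = 18.525 dB


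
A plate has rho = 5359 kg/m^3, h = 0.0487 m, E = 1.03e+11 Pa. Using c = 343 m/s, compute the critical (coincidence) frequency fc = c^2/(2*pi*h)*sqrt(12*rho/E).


12*rho/E = 12*5359/1.03e+11 = 6.2435e-07
sqrt(12*rho/E) = sqrt(6.2435e-07) = 0.000790158
c^2/(2*pi*h) = 343^2/(2*pi*0.0487) = 384485
fc = 384485 * 0.000790158 = 303.8 Hz


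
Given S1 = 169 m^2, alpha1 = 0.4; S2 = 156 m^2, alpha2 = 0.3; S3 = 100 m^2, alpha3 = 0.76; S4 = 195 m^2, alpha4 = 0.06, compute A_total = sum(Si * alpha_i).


169 * 0.4 = 67.6
156 * 0.3 = 46.8
100 * 0.76 = 76
195 * 0.06 = 11.7
A_total = 67.6 + 46.8 + 76 + 11.7 = 202.1 m^2


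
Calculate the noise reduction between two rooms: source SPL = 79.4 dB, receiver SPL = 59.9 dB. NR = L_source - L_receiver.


NR = L_source - L_receiver (difference between source and receiving room levels)
NR = 79.4 - 59.9 = 19.5 dB


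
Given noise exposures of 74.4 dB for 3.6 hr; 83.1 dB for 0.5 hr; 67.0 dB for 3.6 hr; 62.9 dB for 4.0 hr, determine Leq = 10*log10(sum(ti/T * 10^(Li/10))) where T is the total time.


T_total = 3.6 + 0.5 + 3.6 + 4.0 = 11.7 hr
(3.6/11.7) * 10^(74.4/10) = 8.47455e+06
(0.5/11.7) * 10^(83.1/10) = 8.72538e+06
(3.6/11.7) * 10^(67.0/10) = 1.54211e+06
(4.0/11.7) * 10^(62.9/10) = 666614
Sum = 8.47455e+06 + 8.72538e+06 + 1.54211e+06 + 666614 = 1.94087e+07
Leq = 10*log10(1.94087e+07) = 72.88 dB


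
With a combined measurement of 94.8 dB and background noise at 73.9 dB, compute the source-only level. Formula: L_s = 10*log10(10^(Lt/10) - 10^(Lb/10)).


10^(94.8/10) = 3.01995e+09
10^(73.9/10) = 2.45471e+07
Difference = 3.01995e+09 - 2.45471e+07 = 2.9954e+09
L_source = 10*log10(2.9954e+09) = 94.765 dB


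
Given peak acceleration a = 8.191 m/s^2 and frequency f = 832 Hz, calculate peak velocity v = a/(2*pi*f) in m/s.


omega = 2*pi*f = 2*pi*832 = 5227.61 rad/s
v = a / omega = 8.191 / 5227.61 = 0.0015669 m/s


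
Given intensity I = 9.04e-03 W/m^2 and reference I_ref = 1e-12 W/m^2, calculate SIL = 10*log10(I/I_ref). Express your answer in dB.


I / I_ref = 9.04e-03 / 1e-12 = 9.04e+09
SIL = 10 * log10(9.04e+09) = 99.562 dB


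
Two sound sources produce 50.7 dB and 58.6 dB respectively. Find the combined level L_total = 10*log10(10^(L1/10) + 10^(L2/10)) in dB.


10^(50.7/10) = 117490
10^(58.6/10) = 724436
Sum = 117490 + 724436 = 841926
L_total = 10*log10(841926) = 59.253 dB


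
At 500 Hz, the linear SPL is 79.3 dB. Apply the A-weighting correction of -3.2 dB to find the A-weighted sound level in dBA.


A-weighting table: 500 Hz -> -3.2 dB correction
SPL_A = SPL + correction = 79.3 + (-3.2) = 76.1 dBA


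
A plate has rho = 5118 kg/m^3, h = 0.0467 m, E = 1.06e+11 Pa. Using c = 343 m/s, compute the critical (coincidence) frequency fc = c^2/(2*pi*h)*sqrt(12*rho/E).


12*rho/E = 12*5118/1.06e+11 = 5.79396e-07
sqrt(12*rho/E) = sqrt(5.79396e-07) = 0.000761181
c^2/(2*pi*h) = 343^2/(2*pi*0.0467) = 400951
fc = 400951 * 0.000761181 = 305.2 Hz


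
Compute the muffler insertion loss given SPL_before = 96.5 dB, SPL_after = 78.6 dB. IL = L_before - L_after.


Insertion loss = SPL without muffler - SPL with muffler
IL = 96.5 - 78.6 = 17.9 dB


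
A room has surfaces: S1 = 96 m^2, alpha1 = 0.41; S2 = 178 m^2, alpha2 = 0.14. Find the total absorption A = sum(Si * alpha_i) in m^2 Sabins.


96 * 0.41 = 39.36
178 * 0.14 = 24.92
A_total = 39.36 + 24.92 = 64.28 m^2


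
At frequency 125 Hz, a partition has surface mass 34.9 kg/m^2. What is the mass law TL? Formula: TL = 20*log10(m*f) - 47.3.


m * f = 34.9 * 125 = 4362.5
20*log10(4362.5) = 72.7947 dB
TL = 72.7947 - 47.3 = 25.495 dB


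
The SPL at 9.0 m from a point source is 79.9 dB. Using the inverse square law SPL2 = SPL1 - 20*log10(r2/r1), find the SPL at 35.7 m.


r2/r1 = 35.7/9.0 = 3.96667
Correction = 20*log10(3.96667) = 11.9685 dB
SPL2 = 79.9 - 11.9685 = 67.931 dB


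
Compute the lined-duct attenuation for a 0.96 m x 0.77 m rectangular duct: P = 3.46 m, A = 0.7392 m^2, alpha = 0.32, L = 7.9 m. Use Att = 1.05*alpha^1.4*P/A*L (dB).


alpha^1.4 = 0.32^1.4 = 0.202866
Attenuation rate = 1.05 * alpha^1.4 * P / A
= 1.05 * 0.202866 * 3.46 / 0.7392 = 0.99704 dB/m
Total Att = 0.99704 * 7.9 = 7.8766 dB


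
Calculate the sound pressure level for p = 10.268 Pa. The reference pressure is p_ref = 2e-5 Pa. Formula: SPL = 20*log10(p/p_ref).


p / p_ref = 10.268 / 2e-5 = 513400
SPL = 20 * log10(513400) = 114.21 dB


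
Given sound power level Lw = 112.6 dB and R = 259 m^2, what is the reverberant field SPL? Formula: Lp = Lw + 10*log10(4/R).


4/R = 4/259 = 0.015444
Lp = 112.6 + 10*log10(0.015444) = 94.488 dB


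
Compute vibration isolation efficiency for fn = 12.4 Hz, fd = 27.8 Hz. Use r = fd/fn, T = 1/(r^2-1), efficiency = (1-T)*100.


r = 27.8 / 12.4 = 2.24194
r^2 - 1 = 2.24194^2 - 1 = 4.02629
T = 1/4.02629 = 0.248368
Efficiency = (1 - 0.248368)*100 = 75.163 %


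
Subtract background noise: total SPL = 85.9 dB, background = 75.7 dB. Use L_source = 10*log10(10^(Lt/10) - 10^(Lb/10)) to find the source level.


10^(85.9/10) = 3.89045e+08
10^(75.7/10) = 3.71535e+07
Difference = 3.89045e+08 - 3.71535e+07 = 3.51892e+08
L_source = 10*log10(3.51892e+08) = 85.464 dB


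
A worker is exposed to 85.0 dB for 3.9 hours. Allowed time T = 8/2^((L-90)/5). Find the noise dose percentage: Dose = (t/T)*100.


T_allowed = 8 / 2^((85.0 - 90)/5) = 16 hr
Dose = 3.9 / 16 * 100 = 24.375 %


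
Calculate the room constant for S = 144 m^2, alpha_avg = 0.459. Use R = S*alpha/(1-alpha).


R = 144 * 0.459 / (1 - 0.459) = 122.17 m^2


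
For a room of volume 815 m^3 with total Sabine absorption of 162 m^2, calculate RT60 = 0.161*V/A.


RT60 = 0.161 * 815 / 162 = 0.80997 s


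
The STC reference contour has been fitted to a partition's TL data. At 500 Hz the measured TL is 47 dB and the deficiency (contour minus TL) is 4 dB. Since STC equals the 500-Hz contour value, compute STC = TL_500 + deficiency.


By ASTM E413, STC = value of the fitted reference contour at 500 Hz.
Contour value at 500 Hz = TL_500 + deficiency = 47 + 4 = 51
STC = 51


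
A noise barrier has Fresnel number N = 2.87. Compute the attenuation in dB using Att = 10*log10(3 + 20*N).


3 + 20*N = 3 + 20*2.87 = 60.4
Att = 10*log10(60.4) = 17.81 dB


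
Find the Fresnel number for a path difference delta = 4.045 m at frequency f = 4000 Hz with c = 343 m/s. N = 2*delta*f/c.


N = 2*delta*f/c = 2*delta/lambda, where lambda = c/f
lambda = 343 / 4000 = 0.08575 m
N = 2 * 4.045 / 0.08575 = 94.344


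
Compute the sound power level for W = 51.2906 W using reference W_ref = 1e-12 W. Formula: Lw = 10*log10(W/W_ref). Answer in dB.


W / W_ref = 51.2906 / 1e-12 = 5.12906e+13
Lw = 10 * log10(5.12906e+13) = 137.1 dB


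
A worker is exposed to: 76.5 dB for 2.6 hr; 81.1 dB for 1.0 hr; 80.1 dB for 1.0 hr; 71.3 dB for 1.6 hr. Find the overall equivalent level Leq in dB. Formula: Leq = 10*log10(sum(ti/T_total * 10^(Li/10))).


T_total = 2.6 + 1.0 + 1.0 + 1.6 = 6.2 hr
(2.6/6.2) * 10^(76.5/10) = 1.87319e+07
(1.0/6.2) * 10^(81.1/10) = 2.07782e+07
(1.0/6.2) * 10^(80.1/10) = 1.65047e+07
(1.6/6.2) * 10^(71.3/10) = 3.48119e+06
Sum = 1.87319e+07 + 2.07782e+07 + 1.65047e+07 + 3.48119e+06 = 5.9496e+07
Leq = 10*log10(5.9496e+07) = 77.745 dB


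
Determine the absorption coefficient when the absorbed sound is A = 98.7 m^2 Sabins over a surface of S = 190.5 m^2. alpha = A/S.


Absorption coefficient = absorbed power / incident power
alpha = A / S = 98.7 / 190.5 = 0.51811


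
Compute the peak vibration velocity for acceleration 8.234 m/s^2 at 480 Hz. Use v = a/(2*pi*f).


omega = 2*pi*f = 2*pi*480 = 3015.93 rad/s
v = a / omega = 8.234 / 3015.93 = 0.0027302 m/s


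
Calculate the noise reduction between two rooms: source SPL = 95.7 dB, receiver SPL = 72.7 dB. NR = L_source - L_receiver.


NR = L_source - L_receiver (difference between source and receiving room levels)
NR = 95.7 - 72.7 = 23 dB


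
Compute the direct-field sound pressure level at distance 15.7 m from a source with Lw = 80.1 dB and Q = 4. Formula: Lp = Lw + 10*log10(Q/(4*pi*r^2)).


4*pi*r^2 = 4*pi*15.7^2 = 3097.48 m^2
Q / (4*pi*r^2) = 4 / 3097.48 = 0.00129137
Lp = 80.1 + 10*log10(0.00129137) = 51.211 dB


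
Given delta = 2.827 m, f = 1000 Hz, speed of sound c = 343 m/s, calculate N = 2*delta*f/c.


N = 2*delta*f/c = 2*delta/lambda, where lambda = c/f
lambda = 343 / 1000 = 0.343 m
N = 2 * 2.827 / 0.343 = 16.484


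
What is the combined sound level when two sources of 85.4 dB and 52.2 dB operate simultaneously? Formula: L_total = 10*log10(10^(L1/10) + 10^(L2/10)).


10^(85.4/10) = 3.46737e+08
10^(52.2/10) = 165959
Sum = 3.46737e+08 + 165959 = 3.46903e+08
L_total = 10*log10(3.46903e+08) = 85.402 dB


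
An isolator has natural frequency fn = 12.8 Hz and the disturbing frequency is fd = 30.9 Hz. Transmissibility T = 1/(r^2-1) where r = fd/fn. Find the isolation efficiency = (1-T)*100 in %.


r = 30.9 / 12.8 = 2.41406
r^2 - 1 = 2.41406^2 - 1 = 4.82769
T = 1/4.82769 = 0.207138
Efficiency = (1 - 0.207138)*100 = 79.286 %


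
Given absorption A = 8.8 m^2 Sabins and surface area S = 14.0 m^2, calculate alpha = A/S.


Absorption coefficient = absorbed power / incident power
alpha = A / S = 8.8 / 14.0 = 0.62857


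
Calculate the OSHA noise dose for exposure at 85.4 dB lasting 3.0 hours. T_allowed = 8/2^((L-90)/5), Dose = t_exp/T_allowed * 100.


T_allowed = 8 / 2^((85.4 - 90)/5) = 15.1369 hr
Dose = 3.0 / 15.1369 * 100 = 19.819 %


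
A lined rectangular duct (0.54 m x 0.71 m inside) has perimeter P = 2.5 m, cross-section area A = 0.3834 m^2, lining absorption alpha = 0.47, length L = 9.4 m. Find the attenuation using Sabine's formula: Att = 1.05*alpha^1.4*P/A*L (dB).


alpha^1.4 = 0.47^1.4 = 0.347486
Attenuation rate = 1.05 * alpha^1.4 * P / A
= 1.05 * 0.347486 * 2.5 / 0.3834 = 2.37911 dB/m
Total Att = 2.37911 * 9.4 = 22.364 dB


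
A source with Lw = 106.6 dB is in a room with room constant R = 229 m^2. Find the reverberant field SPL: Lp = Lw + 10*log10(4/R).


4/R = 4/229 = 0.0174672
Lp = 106.6 + 10*log10(0.0174672) = 89.022 dB


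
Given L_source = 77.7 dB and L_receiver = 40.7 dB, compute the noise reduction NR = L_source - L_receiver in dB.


NR = L_source - L_receiver (difference between source and receiving room levels)
NR = 77.7 - 40.7 = 37 dB


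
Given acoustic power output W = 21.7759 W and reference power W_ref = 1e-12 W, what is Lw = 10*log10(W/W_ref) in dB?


W / W_ref = 21.7759 / 1e-12 = 2.17759e+13
Lw = 10 * log10(2.17759e+13) = 133.38 dB


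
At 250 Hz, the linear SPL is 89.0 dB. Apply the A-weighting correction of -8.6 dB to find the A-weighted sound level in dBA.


A-weighting table: 250 Hz -> -8.6 dB correction
SPL_A = SPL + correction = 89.0 + (-8.6) = 80.4 dBA


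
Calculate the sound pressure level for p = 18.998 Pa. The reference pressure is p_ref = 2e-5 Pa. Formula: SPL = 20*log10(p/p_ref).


p / p_ref = 18.998 / 2e-5 = 949900
SPL = 20 * log10(949900) = 119.55 dB


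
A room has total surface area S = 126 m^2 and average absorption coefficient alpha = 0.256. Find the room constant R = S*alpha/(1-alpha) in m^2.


R = 126 * 0.256 / (1 - 0.256) = 43.355 m^2


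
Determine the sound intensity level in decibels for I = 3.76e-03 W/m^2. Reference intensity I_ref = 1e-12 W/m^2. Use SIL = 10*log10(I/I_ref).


I / I_ref = 3.76e-03 / 1e-12 = 3.76e+09
SIL = 10 * log10(3.76e+09) = 95.752 dB


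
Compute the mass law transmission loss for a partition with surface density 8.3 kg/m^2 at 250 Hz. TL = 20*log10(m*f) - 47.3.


m * f = 8.3 * 250 = 2075
20*log10(2075) = 66.3404 dB
TL = 66.3404 - 47.3 = 19.04 dB


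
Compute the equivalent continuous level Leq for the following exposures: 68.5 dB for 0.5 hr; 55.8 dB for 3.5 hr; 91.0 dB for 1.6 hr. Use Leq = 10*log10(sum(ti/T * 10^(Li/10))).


T_total = 0.5 + 3.5 + 1.6 = 5.6 hr
(0.5/5.6) * 10^(68.5/10) = 632094
(3.5/5.6) * 10^(55.8/10) = 237618
(1.6/5.6) * 10^(91.0/10) = 3.59693e+08
Sum = 632094 + 237618 + 3.59693e+08 = 3.60563e+08
Leq = 10*log10(3.60563e+08) = 85.57 dB


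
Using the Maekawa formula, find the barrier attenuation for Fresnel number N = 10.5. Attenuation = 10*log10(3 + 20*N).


3 + 20*N = 3 + 20*10.5 = 213
Att = 10*log10(213) = 23.284 dB


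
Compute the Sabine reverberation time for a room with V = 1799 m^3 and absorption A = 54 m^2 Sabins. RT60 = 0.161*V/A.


RT60 = 0.161 * 1799 / 54 = 5.3637 s


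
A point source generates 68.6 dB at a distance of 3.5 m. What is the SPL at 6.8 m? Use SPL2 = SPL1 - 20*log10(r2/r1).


r2/r1 = 6.8/3.5 = 1.94286
Correction = 20*log10(1.94286) = 5.76883 dB
SPL2 = 68.6 - 5.76883 = 62.831 dB


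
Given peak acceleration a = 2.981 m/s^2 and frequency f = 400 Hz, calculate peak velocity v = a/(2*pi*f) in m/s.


omega = 2*pi*f = 2*pi*400 = 2513.27 rad/s
v = a / omega = 2.981 / 2513.27 = 0.0011861 m/s


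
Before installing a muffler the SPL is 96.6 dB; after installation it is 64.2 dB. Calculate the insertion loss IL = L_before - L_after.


Insertion loss = SPL without muffler - SPL with muffler
IL = 96.6 - 64.2 = 32.4 dB


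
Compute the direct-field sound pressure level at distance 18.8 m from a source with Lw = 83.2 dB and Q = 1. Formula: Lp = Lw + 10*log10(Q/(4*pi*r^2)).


4*pi*r^2 = 4*pi*18.8^2 = 4441.46 m^2
Q / (4*pi*r^2) = 1 / 4441.46 = 0.000225151
Lp = 83.2 + 10*log10(0.000225151) = 46.725 dB


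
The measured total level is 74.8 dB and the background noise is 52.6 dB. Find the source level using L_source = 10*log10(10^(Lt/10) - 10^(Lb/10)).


10^(74.8/10) = 3.01995e+07
10^(52.6/10) = 181970
Difference = 3.01995e+07 - 181970 = 3.00175e+07
L_source = 10*log10(3.00175e+07) = 74.774 dB


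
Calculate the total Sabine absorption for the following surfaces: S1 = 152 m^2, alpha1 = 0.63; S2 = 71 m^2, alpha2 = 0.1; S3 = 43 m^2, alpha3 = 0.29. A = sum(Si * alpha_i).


152 * 0.63 = 95.76
71 * 0.1 = 7.1
43 * 0.29 = 12.47
A_total = 95.76 + 7.1 + 12.47 = 115.33 m^2


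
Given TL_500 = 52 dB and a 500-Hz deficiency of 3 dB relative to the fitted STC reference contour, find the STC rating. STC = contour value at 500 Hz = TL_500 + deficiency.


By ASTM E413, STC = value of the fitted reference contour at 500 Hz.
Contour value at 500 Hz = TL_500 + deficiency = 52 + 3 = 55
STC = 55


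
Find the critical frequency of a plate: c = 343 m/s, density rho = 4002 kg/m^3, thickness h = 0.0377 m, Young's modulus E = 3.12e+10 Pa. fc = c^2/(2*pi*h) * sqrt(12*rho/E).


12*rho/E = 12*4002/3.12e+10 = 1.53923e-06
sqrt(12*rho/E) = sqrt(1.53923e-06) = 0.00124066
c^2/(2*pi*h) = 343^2/(2*pi*0.0377) = 496669
fc = 496669 * 0.00124066 = 616.2 Hz


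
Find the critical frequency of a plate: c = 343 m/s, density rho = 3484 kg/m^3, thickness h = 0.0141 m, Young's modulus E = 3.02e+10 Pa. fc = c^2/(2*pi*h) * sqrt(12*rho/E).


12*rho/E = 12*3484/3.02e+10 = 1.38437e-06
sqrt(12*rho/E) = sqrt(1.38437e-06) = 0.00117659
c^2/(2*pi*h) = 343^2/(2*pi*0.0141) = 1.32797e+06
fc = 1.32797e+06 * 0.00117659 = 1562.5 Hz


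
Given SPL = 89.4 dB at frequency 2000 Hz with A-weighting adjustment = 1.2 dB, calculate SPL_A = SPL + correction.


A-weighting table: 2000 Hz -> 1.2 dB correction
SPL_A = SPL + correction = 89.4 + (1.2) = 90.6 dBA


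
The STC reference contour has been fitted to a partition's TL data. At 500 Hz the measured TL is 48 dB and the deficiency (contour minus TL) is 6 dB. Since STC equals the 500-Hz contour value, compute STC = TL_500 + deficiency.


By ASTM E413, STC = value of the fitted reference contour at 500 Hz.
Contour value at 500 Hz = TL_500 + deficiency = 48 + 6 = 54
STC = 54


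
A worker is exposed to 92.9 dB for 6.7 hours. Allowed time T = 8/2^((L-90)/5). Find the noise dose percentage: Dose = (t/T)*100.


T_allowed = 8 / 2^((92.9 - 90)/5) = 5.35171 hr
Dose = 6.7 / 5.35171 * 100 = 125.19 %


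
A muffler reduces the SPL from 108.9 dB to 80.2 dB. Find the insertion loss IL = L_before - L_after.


Insertion loss = SPL without muffler - SPL with muffler
IL = 108.9 - 80.2 = 28.7 dB


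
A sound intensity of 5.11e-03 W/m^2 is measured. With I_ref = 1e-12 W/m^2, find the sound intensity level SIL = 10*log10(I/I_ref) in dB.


I / I_ref = 5.11e-03 / 1e-12 = 5.11e+09
SIL = 10 * log10(5.11e+09) = 97.084 dB


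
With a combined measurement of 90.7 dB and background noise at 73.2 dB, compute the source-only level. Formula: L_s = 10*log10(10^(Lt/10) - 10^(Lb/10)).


10^(90.7/10) = 1.1749e+09
10^(73.2/10) = 2.0893e+07
Difference = 1.1749e+09 - 2.0893e+07 = 1.15401e+09
L_source = 10*log10(1.15401e+09) = 90.622 dB


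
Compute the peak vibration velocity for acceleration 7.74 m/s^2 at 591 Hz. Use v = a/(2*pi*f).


omega = 2*pi*f = 2*pi*591 = 3713.36 rad/s
v = a / omega = 7.74 / 3713.36 = 0.0020844 m/s


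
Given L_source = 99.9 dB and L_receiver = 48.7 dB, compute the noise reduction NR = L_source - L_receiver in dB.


NR = L_source - L_receiver (difference between source and receiving room levels)
NR = 99.9 - 48.7 = 51.2 dB


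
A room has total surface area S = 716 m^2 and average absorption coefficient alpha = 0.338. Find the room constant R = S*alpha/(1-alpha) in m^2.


R = 716 * 0.338 / (1 - 0.338) = 365.57 m^2


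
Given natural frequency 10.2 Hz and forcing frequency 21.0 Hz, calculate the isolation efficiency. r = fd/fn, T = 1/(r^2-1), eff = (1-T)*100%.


r = 21.0 / 10.2 = 2.05882
r^2 - 1 = 2.05882^2 - 1 = 3.23874
T = 1/3.23874 = 0.308762
Efficiency = (1 - 0.308762)*100 = 69.124 %


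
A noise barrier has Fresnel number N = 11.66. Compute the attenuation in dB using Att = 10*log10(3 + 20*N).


3 + 20*N = 3 + 20*11.66 = 236.2
Att = 10*log10(236.2) = 23.733 dB


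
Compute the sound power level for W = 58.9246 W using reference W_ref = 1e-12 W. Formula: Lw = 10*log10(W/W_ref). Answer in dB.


W / W_ref = 58.9246 / 1e-12 = 5.89246e+13
Lw = 10 * log10(5.89246e+13) = 137.7 dB


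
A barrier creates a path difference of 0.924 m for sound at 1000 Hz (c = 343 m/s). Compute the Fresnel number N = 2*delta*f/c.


N = 2*delta*f/c = 2*delta/lambda, where lambda = c/f
lambda = 343 / 1000 = 0.343 m
N = 2 * 0.924 / 0.343 = 5.3878


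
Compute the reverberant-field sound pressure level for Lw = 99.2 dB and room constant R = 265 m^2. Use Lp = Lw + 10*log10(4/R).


4/R = 4/265 = 0.0150943
Lp = 99.2 + 10*log10(0.0150943) = 80.988 dB


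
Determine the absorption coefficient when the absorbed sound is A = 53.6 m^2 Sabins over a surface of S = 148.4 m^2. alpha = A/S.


Absorption coefficient = absorbed power / incident power
alpha = A / S = 53.6 / 148.4 = 0.36119


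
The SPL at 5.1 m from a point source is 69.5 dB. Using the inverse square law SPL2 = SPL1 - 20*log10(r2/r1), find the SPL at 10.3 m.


r2/r1 = 10.3/5.1 = 2.01961
Correction = 20*log10(2.01961) = 6.10535 dB
SPL2 = 69.5 - 6.10535 = 63.395 dB


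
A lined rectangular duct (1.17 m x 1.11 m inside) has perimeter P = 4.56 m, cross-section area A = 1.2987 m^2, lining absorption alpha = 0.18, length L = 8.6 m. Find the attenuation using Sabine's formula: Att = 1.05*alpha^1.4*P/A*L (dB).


alpha^1.4 = 0.18^1.4 = 0.0906529
Attenuation rate = 1.05 * alpha^1.4 * P / A
= 1.05 * 0.0906529 * 4.56 / 1.2987 = 0.334216 dB/m
Total Att = 0.334216 * 8.6 = 2.8743 dB


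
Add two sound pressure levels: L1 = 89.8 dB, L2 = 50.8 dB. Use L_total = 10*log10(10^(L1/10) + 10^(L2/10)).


10^(89.8/10) = 9.54993e+08
10^(50.8/10) = 120226
Sum = 9.54993e+08 + 120226 = 9.55113e+08
L_total = 10*log10(9.55113e+08) = 89.801 dB


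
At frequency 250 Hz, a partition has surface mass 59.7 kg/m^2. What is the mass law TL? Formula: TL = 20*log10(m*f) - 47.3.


m * f = 59.7 * 250 = 14925
20*log10(14925) = 83.4783 dB
TL = 83.4783 - 47.3 = 36.178 dB


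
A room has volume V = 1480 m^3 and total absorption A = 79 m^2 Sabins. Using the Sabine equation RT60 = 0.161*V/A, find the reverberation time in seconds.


RT60 = 0.161 * 1480 / 79 = 3.0162 s


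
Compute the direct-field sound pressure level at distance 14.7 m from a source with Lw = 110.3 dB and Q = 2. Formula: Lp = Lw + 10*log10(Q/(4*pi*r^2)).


4*pi*r^2 = 4*pi*14.7^2 = 2715.47 m^2
Q / (4*pi*r^2) = 2 / 2715.47 = 0.000736521
Lp = 110.3 + 10*log10(0.000736521) = 78.972 dB


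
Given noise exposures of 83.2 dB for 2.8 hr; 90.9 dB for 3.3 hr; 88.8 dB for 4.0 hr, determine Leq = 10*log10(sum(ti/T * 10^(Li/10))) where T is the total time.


T_total = 2.8 + 3.3 + 4.0 = 10.1 hr
(2.8/10.1) * 10^(83.2/10) = 5.79211e+07
(3.3/10.1) * 10^(90.9/10) = 4.01969e+08
(4.0/10.1) * 10^(88.8/10) = 3.00427e+08
Sum = 5.79211e+07 + 4.01969e+08 + 3.00427e+08 = 7.60317e+08
Leq = 10*log10(7.60317e+08) = 88.81 dB


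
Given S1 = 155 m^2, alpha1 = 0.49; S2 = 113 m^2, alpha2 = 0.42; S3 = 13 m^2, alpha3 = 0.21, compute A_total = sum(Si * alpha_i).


155 * 0.49 = 75.95
113 * 0.42 = 47.46
13 * 0.21 = 2.73
A_total = 75.95 + 47.46 + 2.73 = 126.14 m^2


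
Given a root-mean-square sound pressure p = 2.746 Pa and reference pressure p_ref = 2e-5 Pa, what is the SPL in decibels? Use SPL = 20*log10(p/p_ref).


p / p_ref = 2.746 / 2e-5 = 137300
SPL = 20 * log10(137300) = 102.75 dB


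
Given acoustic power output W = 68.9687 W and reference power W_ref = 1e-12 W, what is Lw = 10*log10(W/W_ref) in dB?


W / W_ref = 68.9687 / 1e-12 = 6.89687e+13
Lw = 10 * log10(6.89687e+13) = 138.39 dB


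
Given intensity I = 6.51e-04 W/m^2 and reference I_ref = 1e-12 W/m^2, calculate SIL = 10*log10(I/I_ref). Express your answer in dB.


I / I_ref = 6.51e-04 / 1e-12 = 6.51e+08
SIL = 10 * log10(6.51e+08) = 88.136 dB


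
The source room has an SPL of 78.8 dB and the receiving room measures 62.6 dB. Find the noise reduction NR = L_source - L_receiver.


NR = L_source - L_receiver (difference between source and receiving room levels)
NR = 78.8 - 62.6 = 16.2 dB


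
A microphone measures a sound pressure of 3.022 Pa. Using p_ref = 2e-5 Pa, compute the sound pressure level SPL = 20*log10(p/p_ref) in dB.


p / p_ref = 3.022 / 2e-5 = 151100
SPL = 20 * log10(151100) = 103.59 dB


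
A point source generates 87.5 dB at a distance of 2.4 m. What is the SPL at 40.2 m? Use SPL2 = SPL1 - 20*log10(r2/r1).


r2/r1 = 40.2/2.4 = 16.75
Correction = 20*log10(16.75) = 24.4803 dB
SPL2 = 87.5 - 24.4803 = 63.02 dB


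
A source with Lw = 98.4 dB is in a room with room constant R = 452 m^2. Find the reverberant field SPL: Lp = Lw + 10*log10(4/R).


4/R = 4/452 = 0.00884956
Lp = 98.4 + 10*log10(0.00884956) = 77.869 dB


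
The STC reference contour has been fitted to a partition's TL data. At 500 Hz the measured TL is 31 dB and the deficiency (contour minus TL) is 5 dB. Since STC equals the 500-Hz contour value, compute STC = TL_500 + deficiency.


By ASTM E413, STC = value of the fitted reference contour at 500 Hz.
Contour value at 500 Hz = TL_500 + deficiency = 31 + 5 = 36
STC = 36


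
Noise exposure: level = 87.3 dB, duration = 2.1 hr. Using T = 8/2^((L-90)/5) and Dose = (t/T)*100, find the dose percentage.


T_allowed = 8 / 2^((87.3 - 90)/5) = 11.6318 hr
Dose = 2.1 / 11.6318 * 100 = 18.054 %


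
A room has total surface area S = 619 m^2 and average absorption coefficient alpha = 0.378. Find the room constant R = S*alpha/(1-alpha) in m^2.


R = 619 * 0.378 / (1 - 0.378) = 376.18 m^2


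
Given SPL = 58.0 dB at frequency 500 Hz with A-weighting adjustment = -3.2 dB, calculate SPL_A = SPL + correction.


A-weighting table: 500 Hz -> -3.2 dB correction
SPL_A = SPL + correction = 58.0 + (-3.2) = 54.8 dBA
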